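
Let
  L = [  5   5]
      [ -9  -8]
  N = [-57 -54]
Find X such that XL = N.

Right-multiplying both sides by L⁻¹ gives X = NL⁻¹.
det L = 5; the adjugate gives L⁻¹ = [[-8/5, -1], [9/5, 1]].
X = NL⁻¹ = [[-57, -54]] · [[-8/5, -1], [9/5, 1]] = [[-6, 3]].

X = [[-6, 3]]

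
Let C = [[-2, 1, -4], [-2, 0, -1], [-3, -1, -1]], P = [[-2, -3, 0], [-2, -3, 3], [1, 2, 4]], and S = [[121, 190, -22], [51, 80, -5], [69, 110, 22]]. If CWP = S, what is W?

W = [[3, 3, -1], [4, -4, -5], [5, 5, -5]]

Left-multiply by C⁻¹ and right-multiply by P⁻¹: W = C⁻¹SP⁻¹.
det C = -5, so C⁻¹ = [[1/5, -1, 1/5], [-1/5, 2, -6/5], [-2/5, 1, -2/5]].
det P = 3; the adjugate gives P⁻¹ = [[-6, 4, -3], [11/3, -8/3, 2], [-1/3, 1/3, 0]].
C⁻¹S = [[-13, -20, 5], [-5, -10, -32], [-25, -40, -5]].
W = (C⁻¹S)P⁻¹ = [[3, 3, -1], [4, -4, -5], [5, 5, -5]].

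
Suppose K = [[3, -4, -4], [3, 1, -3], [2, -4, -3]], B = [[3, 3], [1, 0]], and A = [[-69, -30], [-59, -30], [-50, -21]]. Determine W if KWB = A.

W = [[2, -5], [-1, 1], [5, 5]]

W = K⁻¹AB⁻¹ (apply K⁻¹ on the left and B⁻¹ on the right).
K has determinant -1; K⁻¹ = [[15, -4, -16], [-3, 1, 3], [14, -4, -15]].
det B = -3; the adjugate gives B⁻¹ = [[0, 1], [1/3, -1]].
K⁻¹A = [[1, 6], [-2, -3], [20, 15]].
W = (K⁻¹A)B⁻¹ = [[2, -5], [-1, 1], [5, 5]].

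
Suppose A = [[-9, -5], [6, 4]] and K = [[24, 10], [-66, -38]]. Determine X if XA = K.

A is on the right of X, so right-multiply by A⁻¹: X = KA⁻¹.
A has determinant -6; A⁻¹ = [[-2/3, -5/6], [1, 3/2]].
X = KA⁻¹ = [[24, 10], [-66, -38]] · [[-2/3, -5/6], [1, 3/2]] = [[-6, -5], [6, -2]].

X = [[-6, -5], [6, -2]]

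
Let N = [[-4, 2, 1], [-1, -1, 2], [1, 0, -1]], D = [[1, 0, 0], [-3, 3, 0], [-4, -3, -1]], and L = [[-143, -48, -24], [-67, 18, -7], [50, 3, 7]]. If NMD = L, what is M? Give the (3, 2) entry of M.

M = N⁻¹LD⁻¹ (apply N⁻¹ on the left and D⁻¹ on the right).
det N = -1; the adjugate gives N⁻¹ = [[-1, -2, -5], [-1, -3, -7], [-1, -2, -6]].
det D = -3, so D⁻¹ = [[1, 0, 0], [1, 1/3, 0], [-7, -1, -1]].
N⁻¹L = [[27, -3, 3], [-6, -27, -4], [-23, -6, -4]].
M = (N⁻¹L)D⁻¹ = [[3, -4, -3], [-5, -5, 4], [-1, 2, 4]].

2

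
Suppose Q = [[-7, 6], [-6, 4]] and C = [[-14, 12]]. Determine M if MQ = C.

M = [[2, 0]]

Q is on the right of M, so right-multiply by Q⁻¹: M = CQ⁻¹.
det Q = 8, so Q⁻¹ = [[1/2, -3/4], [3/4, -7/8]].
M = CQ⁻¹ = [[-14, 12]] · [[1/2, -3/4], [3/4, -7/8]] = [[2, 0]].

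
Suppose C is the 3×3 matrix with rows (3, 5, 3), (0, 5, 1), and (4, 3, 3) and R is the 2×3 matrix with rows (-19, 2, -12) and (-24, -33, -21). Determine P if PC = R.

P = [[-5, 6, -1], [0, -3, -6]]

Right-multiplying both sides by C⁻¹ gives P = RC⁻¹.
C has determinant -4; C⁻¹ = [[-3, 3/2, 5/2], [-1, 3/4, 3/4], [5, -11/4, -15/4]].
P = RC⁻¹ = [[-19, 2, -12], [-24, -33, -21]] · [[-3, 3/2, 5/2], [-1, 3/4, 3/4], [5, -11/4, -15/4]] = [[-5, 6, -1], [0, -3, -6]].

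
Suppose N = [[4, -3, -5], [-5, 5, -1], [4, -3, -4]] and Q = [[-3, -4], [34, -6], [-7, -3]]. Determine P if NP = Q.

P = [[-5, -2], [1, -3], [-4, 1]]

Since N multiplies P on the left, P = N⁻¹Q.
det N = 5; the adjugate gives N⁻¹ = [[-23/5, 3/5, 28/5], [-24/5, 4/5, 29/5], [-1, 0, 1]].
P = N⁻¹Q = [[-23/5, 3/5, 28/5], [-24/5, 4/5, 29/5], [-1, 0, 1]] · [[-3, -4], [34, -6], [-7, -3]] = [[-5, -2], [1, -3], [-4, 1]].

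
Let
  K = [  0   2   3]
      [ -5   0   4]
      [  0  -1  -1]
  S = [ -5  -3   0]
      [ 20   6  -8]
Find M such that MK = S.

M = [[-1, 1, 1], [2, -4, -2]]

Right-multiplying both sides by K⁻¹ gives M = SK⁻¹.
K has determinant 5; K⁻¹ = [[4/5, -1/5, 8/5], [-1, 0, -3], [1, 0, 2]].
M = SK⁻¹ = [[-5, -3, 0], [20, 6, -8]] · [[4/5, -1/5, 8/5], [-1, 0, -3], [1, 0, 2]] = [[-1, 1, 1], [2, -4, -2]].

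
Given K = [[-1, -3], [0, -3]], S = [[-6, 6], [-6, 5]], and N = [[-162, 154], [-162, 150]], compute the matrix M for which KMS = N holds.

M = K⁻¹NS⁻¹ (apply K⁻¹ on the left and S⁻¹ on the right).
K has determinant 3; K⁻¹ = [[-1, 1], [0, -1/3]].
S has determinant 6; S⁻¹ = [[5/6, -1], [1, -1]].
K⁻¹N = [[0, -4], [54, -50]].
M = (K⁻¹N)S⁻¹ = [[-4, 4], [-5, -4]].

M = [[-4, 4], [-5, -4]]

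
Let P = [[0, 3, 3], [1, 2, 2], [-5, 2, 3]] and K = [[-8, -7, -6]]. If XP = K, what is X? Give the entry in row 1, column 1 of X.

P is on the right of X, so right-multiply by P⁻¹: X = KP⁻¹.
det P = -3; the adjugate gives P⁻¹ = [[-2/3, 1, 0], [13/3, -5, -1], [-4, 5, 1]].
X = KP⁻¹ = [[-8, -7, -6]] · [[-2/3, 1, 0], [13/3, -5, -1], [-4, 5, 1]] = [[-1, -3, 1]].

-1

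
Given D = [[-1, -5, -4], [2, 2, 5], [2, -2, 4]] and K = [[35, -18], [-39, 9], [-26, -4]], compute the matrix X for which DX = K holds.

X = [[-5, -1], [-2, 3], [-5, 1]]

D is on the left of X, so left-multiply by D⁻¹: X = D⁻¹K.
det D = 4; the adjugate gives D⁻¹ = [[9/2, 7, -17/4], [1/2, 1, -3/4], [-2, -3, 2]].
X = D⁻¹K = [[9/2, 7, -17/4], [1/2, 1, -3/4], [-2, -3, 2]] · [[35, -18], [-39, 9], [-26, -4]] = [[-5, -1], [-2, 3], [-5, 1]].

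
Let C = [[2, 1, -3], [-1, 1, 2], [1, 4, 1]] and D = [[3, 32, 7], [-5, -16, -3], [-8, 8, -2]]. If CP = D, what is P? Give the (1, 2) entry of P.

Left-multiplying both sides by C⁻¹ gives P = C⁻¹D.
det C = 4; the adjugate gives C⁻¹ = [[-7/4, -13/4, 5/4], [3/4, 5/4, -1/4], [-5/4, -7/4, 3/4]].
P = C⁻¹D = [[-7/4, -13/4, 5/4], [3/4, 5/4, -1/4], [-5/4, -7/4, 3/4]] · [[3, 32, 7], [-5, -16, -3], [-8, 8, -2]] = [[1, 6, -5], [-2, 2, 2], [-1, -6, -5]].

6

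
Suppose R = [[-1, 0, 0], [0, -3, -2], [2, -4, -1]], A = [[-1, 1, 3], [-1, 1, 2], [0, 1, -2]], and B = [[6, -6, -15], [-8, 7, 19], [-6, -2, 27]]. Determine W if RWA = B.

W = [[3, 3, 0], [3, 1, 3], [-5, -5, -4]]

Left-multiply by R⁻¹ and right-multiply by A⁻¹: W = R⁻¹BA⁻¹.
det R = 5; the adjugate gives R⁻¹ = [[-1, 0, 0], [-4/5, 1/5, -2/5], [6/5, -4/5, 3/5]].
det A = -1; the adjugate gives A⁻¹ = [[4, -5, 1], [2, -2, 1], [1, -1, 0]].
R⁻¹B = [[-6, 6, 15], [-4, 7, 5], [10, -14, -17]].
W = (R⁻¹B)A⁻¹ = [[3, 3, 0], [3, 1, 3], [-5, -5, -4]].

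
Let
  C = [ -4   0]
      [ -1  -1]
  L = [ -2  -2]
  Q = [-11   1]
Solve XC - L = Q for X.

XC = Q + L = [[-13, -1]].
C is on the right of X, so right-multiply by C⁻¹: X = (Q + L)C⁻¹.
det C = 4; the adjugate gives C⁻¹ = [[-1/4, 0], [1/4, -1]].
X = (Q + L)C⁻¹ = [[3, 1]].

X = [[3, 1]]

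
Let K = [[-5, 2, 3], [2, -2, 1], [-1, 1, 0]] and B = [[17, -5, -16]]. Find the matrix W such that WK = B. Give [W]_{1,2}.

-4

Right-multiplying both sides by K⁻¹ gives W = BK⁻¹.
det K = 3, so K⁻¹ = [[-1/3, 1, 8/3], [-1/3, 1, 11/3], [0, 1, 2]].
W = BK⁻¹ = [[17, -5, -16]] · [[-1/3, 1, 8/3], [-1/3, 1, 11/3], [0, 1, 2]] = [[-4, -4, -5]].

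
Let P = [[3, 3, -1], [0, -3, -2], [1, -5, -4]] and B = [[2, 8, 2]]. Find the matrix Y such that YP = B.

Y = [[2, 6, -4]]

Since P sits to the right of Y, Y = BP⁻¹.
det P = -3, so P⁻¹ = [[-2/3, -17/3, 3], [2/3, 11/3, -2], [-1, -6, 3]].
Y = BP⁻¹ = [[2, 8, 2]] · [[-2/3, -17/3, 3], [2/3, 11/3, -2], [-1, -6, 3]] = [[2, 6, -4]].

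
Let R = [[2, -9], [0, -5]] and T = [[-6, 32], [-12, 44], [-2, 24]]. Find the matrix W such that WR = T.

W = [[-3, -1], [-6, 2], [-1, -3]]

Since R sits to the right of W, W = TR⁻¹.
det R = -10; the adjugate gives R⁻¹ = [[1/2, -9/10], [0, -1/5]].
W = TR⁻¹ = [[-6, 32], [-12, 44], [-2, 24]] · [[1/2, -9/10], [0, -1/5]] = [[-3, -1], [-6, 2], [-1, -3]].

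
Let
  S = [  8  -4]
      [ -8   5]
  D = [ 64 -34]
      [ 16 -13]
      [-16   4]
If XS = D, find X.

Right-multiplying both sides by S⁻¹ gives X = DS⁻¹.
S has determinant 8; S⁻¹ = [[5/8, 1/2], [1, 1]].
X = DS⁻¹ = [[64, -34], [16, -13], [-16, 4]] · [[5/8, 1/2], [1, 1]] = [[6, -2], [-3, -5], [-6, -4]].

X = [[6, -2], [-3, -5], [-6, -4]]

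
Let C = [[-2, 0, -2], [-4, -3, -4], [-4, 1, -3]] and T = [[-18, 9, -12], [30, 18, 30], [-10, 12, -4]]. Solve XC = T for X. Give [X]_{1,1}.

Right-multiplying both sides by C⁻¹ gives X = TC⁻¹.
det C = 6, so C⁻¹ = [[13/6, -1/3, -1], [2/3, -1/3, 0], [-8/3, 1/3, 1]].
X = TC⁻¹ = [[-18, 9, -12], [30, 18, 30], [-10, 12, -4]] · [[13/6, -1/3, -1], [2/3, -1/3, 0], [-8/3, 1/3, 1]] = [[-1, -1, 6], [-3, -6, 0], [-3, -2, 6]].

-1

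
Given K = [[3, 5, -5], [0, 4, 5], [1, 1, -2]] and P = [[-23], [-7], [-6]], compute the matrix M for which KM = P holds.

M = [[-1], [-3], [1]]

Since K multiplies M on the left, M = K⁻¹P.
K has determinant 6; K⁻¹ = [[-13/6, 5/6, 15/2], [5/6, -1/6, -5/2], [-2/3, 1/3, 2]].
M = K⁻¹P = [[-13/6, 5/6, 15/2], [5/6, -1/6, -5/2], [-2/3, 1/3, 2]] · [[-23], [-7], [-6]] = [[-1], [-3], [1]].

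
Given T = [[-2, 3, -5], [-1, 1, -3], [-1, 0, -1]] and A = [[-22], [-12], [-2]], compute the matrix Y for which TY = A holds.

Y = [[-2], [-2], [4]]

Since T multiplies Y on the left, Y = T⁻¹A.
T has determinant 3; T⁻¹ = [[-1/3, 1, -4/3], [2/3, -1, -1/3], [1/3, -1, 1/3]].
Y = T⁻¹A = [[-1/3, 1, -4/3], [2/3, -1, -1/3], [1/3, -1, 1/3]] · [[-22], [-12], [-2]] = [[-2], [-2], [4]].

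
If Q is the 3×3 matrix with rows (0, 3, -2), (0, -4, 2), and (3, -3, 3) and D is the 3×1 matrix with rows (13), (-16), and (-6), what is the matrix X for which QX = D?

X = [[3], [3], [-2]]

Q is on the left of X, so left-multiply by Q⁻¹: X = Q⁻¹D.
det Q = -6; the adjugate gives Q⁻¹ = [[1, 1/2, 1/3], [-1, -1, 0], [-2, -3/2, 0]].
X = Q⁻¹D = [[1, 1/2, 1/3], [-1, -1, 0], [-2, -3/2, 0]] · [[13], [-16], [-6]] = [[3], [3], [-2]].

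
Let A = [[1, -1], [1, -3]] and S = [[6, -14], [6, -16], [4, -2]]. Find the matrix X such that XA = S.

A is on the right of X, so right-multiply by A⁻¹: X = SA⁻¹.
det A = -2; the adjugate gives A⁻¹ = [[3/2, -1/2], [1/2, -1/2]].
X = SA⁻¹ = [[6, -14], [6, -16], [4, -2]] · [[3/2, -1/2], [1/2, -1/2]] = [[2, 4], [1, 5], [5, -1]].

X = [[2, 4], [1, 5], [5, -1]]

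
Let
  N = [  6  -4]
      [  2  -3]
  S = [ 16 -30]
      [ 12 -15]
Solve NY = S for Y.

Left-multiplying both sides by N⁻¹ gives Y = N⁻¹S.
det N = -10; the adjugate gives N⁻¹ = [[3/10, -2/5], [1/5, -3/5]].
Y = N⁻¹S = [[3/10, -2/5], [1/5, -3/5]] · [[16, -30], [12, -15]] = [[0, -3], [-4, 3]].

Y = [[0, -3], [-4, 3]]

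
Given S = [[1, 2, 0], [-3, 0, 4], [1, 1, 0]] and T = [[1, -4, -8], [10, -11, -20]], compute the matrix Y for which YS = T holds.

Since S sits to the right of Y, Y = TS⁻¹.
S has determinant 4; S⁻¹ = [[-1, 0, 2], [1, 0, -1], [-3/4, 1/4, 3/2]].
Y = TS⁻¹ = [[1, -4, -8], [10, -11, -20]] · [[-1, 0, 2], [1, 0, -1], [-3/4, 1/4, 3/2]] = [[1, -2, -6], [-6, -5, 1]].

Y = [[1, -2, -6], [-6, -5, 1]]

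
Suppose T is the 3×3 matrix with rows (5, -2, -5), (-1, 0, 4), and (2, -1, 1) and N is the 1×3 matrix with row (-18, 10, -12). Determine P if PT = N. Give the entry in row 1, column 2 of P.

-4

T is on the right of P, so right-multiply by T⁻¹: P = NT⁻¹.
det T = -3, so T⁻¹ = [[-4/3, -7/3, 8/3], [-3, -5, 5], [-1/3, -1/3, 2/3]].
P = NT⁻¹ = [[-18, 10, -12]] · [[-4/3, -7/3, 8/3], [-3, -5, 5], [-1/3, -1/3, 2/3]] = [[-2, -4, -6]].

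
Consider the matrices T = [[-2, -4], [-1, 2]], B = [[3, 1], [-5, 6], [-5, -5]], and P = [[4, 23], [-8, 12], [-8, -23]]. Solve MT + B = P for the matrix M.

MT = P − B = [[1, 22], [-3, 6], [-3, -18]].
Right-multiplying both sides by T⁻¹ gives M = (P − B)T⁻¹.
det T = -8, so T⁻¹ = [[-1/4, -1/2], [-1/8, 1/4]].
M = (P − B)T⁻¹ = [[-3, 5], [0, 3], [3, -3]].

M = [[-3, 5], [0, 3], [3, -3]]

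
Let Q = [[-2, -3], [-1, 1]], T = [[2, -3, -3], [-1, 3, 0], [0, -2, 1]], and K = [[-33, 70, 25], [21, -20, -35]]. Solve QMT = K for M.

Left-multiply by Q⁻¹ and right-multiply by T⁻¹: M = Q⁻¹KT⁻¹.
det Q = -5; the adjugate gives Q⁻¹ = [[-1/5, -3/5], [-1/5, 2/5]].
det T = -3; the adjugate gives T⁻¹ = [[-1, -3, -3], [-1/3, -2/3, -1], [-2/3, -4/3, -1]].
Q⁻¹K = [[-6, -2, 16], [15, -22, -19]].
M = (Q⁻¹K)T⁻¹ = [[-4, -2, 4], [5, -5, -4]].

M = [[-4, -2, 4], [5, -5, -4]]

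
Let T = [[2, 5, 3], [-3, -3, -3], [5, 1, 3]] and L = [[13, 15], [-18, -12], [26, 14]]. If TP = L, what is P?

P = [[3, 5], [-1, 4], [4, -5]]

T is on the left of P, so left-multiply by T⁻¹: P = T⁻¹L.
det T = -6; the adjugate gives T⁻¹ = [[1, 2, 1], [1, 3/2, 1/2], [-2, -23/6, -3/2]].
P = T⁻¹L = [[1, 2, 1], [1, 3/2, 1/2], [-2, -23/6, -3/2]] · [[13, 15], [-18, -12], [26, 14]] = [[3, 5], [-1, 4], [4, -5]].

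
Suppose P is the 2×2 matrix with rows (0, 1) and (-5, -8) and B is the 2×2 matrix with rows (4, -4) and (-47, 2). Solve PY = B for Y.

Since P multiplies Y on the left, Y = P⁻¹B.
det P = 5; the adjugate gives P⁻¹ = [[-8/5, -1/5], [1, 0]].
Y = P⁻¹B = [[-8/5, -1/5], [1, 0]] · [[4, -4], [-47, 2]] = [[3, 6], [4, -4]].

Y = [[3, 6], [4, -4]]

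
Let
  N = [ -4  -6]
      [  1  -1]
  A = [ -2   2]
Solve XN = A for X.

Right-multiplying both sides by N⁻¹ gives X = AN⁻¹.
det N = 10, so N⁻¹ = [[-1/10, 3/5], [-1/10, -2/5]].
X = AN⁻¹ = [[-2, 2]] · [[-1/10, 3/5], [-1/10, -2/5]] = [[0, -2]].

X = [[0, -2]]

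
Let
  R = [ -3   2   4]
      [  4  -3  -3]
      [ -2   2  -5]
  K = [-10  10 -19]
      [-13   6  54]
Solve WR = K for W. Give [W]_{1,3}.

3

Right-multiplying both sides by R⁻¹ gives W = KR⁻¹.
det R = -3; the adjugate gives R⁻¹ = [[-7, -6, -2], [-26/3, -23/3, -7/3], [-2/3, -2/3, -1/3]].
W = KR⁻¹ = [[-10, 10, -19], [-13, 6, 54]] · [[-7, -6, -2], [-26/3, -23/3, -7/3], [-2/3, -2/3, -1/3]] = [[-4, -4, 3], [3, -4, -6]].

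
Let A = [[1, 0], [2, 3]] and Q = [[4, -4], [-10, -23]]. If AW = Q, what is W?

W = [[4, -4], [-6, -5]]

A is on the left of W, so left-multiply by A⁻¹: W = A⁻¹Q.
A has determinant 3; A⁻¹ = [[1, 0], [-2/3, 1/3]].
W = A⁻¹Q = [[1, 0], [-2/3, 1/3]] · [[4, -4], [-10, -23]] = [[4, -4], [-6, -5]].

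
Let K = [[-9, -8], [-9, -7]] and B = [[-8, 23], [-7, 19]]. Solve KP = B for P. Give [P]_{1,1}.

0

Left-multiplying both sides by K⁻¹ gives P = K⁻¹B.
det K = -9, so K⁻¹ = [[7/9, -8/9], [-1, 1]].
P = K⁻¹B = [[7/9, -8/9], [-1, 1]] · [[-8, 23], [-7, 19]] = [[0, 1], [1, -4]].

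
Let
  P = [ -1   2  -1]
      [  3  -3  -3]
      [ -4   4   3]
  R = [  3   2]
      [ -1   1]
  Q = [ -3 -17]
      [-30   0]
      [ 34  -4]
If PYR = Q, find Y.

Y = [[-2, -1], [-2, -5], [2, 0]]

Left-multiply by P⁻¹ and right-multiply by R⁻¹: Y = P⁻¹QR⁻¹.
det P = 3; the adjugate gives P⁻¹ = [[1, -10/3, -3], [1, -7/3, -2], [0, -4/3, -1]].
R has determinant 5; R⁻¹ = [[1/5, -2/5], [1/5, 3/5]].
P⁻¹Q = [[-5, -5], [-1, -9], [6, 4]].
Y = (P⁻¹Q)R⁻¹ = [[-2, -1], [-2, -5], [2, 0]].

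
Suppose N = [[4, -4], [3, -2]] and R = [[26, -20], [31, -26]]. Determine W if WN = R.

Since N sits to the right of W, W = RN⁻¹.
det N = 4; the adjugate gives N⁻¹ = [[-1/2, 1], [-3/4, 1]].
W = RN⁻¹ = [[26, -20], [31, -26]] · [[-1/2, 1], [-3/4, 1]] = [[2, 6], [4, 5]].

W = [[2, 6], [4, 5]]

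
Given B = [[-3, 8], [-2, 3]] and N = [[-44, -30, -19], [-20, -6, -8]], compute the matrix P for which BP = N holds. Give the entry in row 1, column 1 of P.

4

B is on the left of P, so left-multiply by B⁻¹: P = B⁻¹N.
det B = 7, so B⁻¹ = [[3/7, -8/7], [2/7, -3/7]].
P = B⁻¹N = [[3/7, -8/7], [2/7, -3/7]] · [[-44, -30, -19], [-20, -6, -8]] = [[4, -6, 1], [-4, -6, -2]].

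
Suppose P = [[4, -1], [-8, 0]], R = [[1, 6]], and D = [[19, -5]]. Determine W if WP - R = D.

WP = D + R = [[20, 1]].
Right-multiplying both sides by P⁻¹ gives W = (D + R)P⁻¹.
det P = -8; the adjugate gives P⁻¹ = [[0, -1/8], [-1, -1/2]].
W = (D + R)P⁻¹ = [[-1, -3]].

W = [[-1, -3]]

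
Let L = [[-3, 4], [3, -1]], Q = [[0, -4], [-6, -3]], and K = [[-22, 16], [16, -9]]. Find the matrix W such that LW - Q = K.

LW = K + Q = [[-22, 12], [10, -12]].
Left-multiplying both sides by L⁻¹ gives W = L⁻¹(K + Q).
det L = -9; the adjugate gives L⁻¹ = [[1/9, 4/9], [1/3, 1/3]].
W = L⁻¹(K + Q) = [[2, -4], [-4, 0]].

W = [[2, -4], [-4, 0]]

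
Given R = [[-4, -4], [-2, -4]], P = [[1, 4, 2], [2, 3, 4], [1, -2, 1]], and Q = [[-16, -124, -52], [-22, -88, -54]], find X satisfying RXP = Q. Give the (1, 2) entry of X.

0

Isolating X: multiply by R⁻¹ from the left and P⁻¹ from the right, so X = R⁻¹QP⁻¹.
det R = 8, so R⁻¹ = [[-1/2, 1/2], [1/4, -1/2]].
det P = 5, so P⁻¹ = [[11/5, -8/5, 2], [2/5, -1/5, 0], [-7/5, 6/5, -1]].
R⁻¹Q = [[-3, 18, -1], [7, 13, 14]].
X = (R⁻¹Q)P⁻¹ = [[2, 0, -5], [1, 3, 0]].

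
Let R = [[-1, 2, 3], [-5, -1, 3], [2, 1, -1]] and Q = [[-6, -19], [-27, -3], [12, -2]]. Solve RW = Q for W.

Since R multiplies W on the left, W = R⁻¹Q.
det R = -5, so R⁻¹ = [[2/5, -1, -9/5], [-1/5, 1, 12/5], [3/5, -1, -11/5]].
W = R⁻¹Q = [[2/5, -1, -9/5], [-1/5, 1, 12/5], [3/5, -1, -11/5]] · [[-6, -19], [-27, -3], [12, -2]] = [[3, -1], [3, -4], [-3, -4]].

W = [[3, -1], [3, -4], [-3, -4]]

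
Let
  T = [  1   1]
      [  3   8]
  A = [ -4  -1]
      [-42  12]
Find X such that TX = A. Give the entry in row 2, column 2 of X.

3

Since T multiplies X on the left, X = T⁻¹A.
T has determinant 5; T⁻¹ = [[8/5, -1/5], [-3/5, 1/5]].
X = T⁻¹A = [[8/5, -1/5], [-3/5, 1/5]] · [[-4, -1], [-42, 12]] = [[2, -4], [-6, 3]].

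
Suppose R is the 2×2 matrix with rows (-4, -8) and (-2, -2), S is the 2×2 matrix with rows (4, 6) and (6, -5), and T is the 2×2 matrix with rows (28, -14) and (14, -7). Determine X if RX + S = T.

RX = T − S = [[24, -20], [8, -2]].
Since R multiplies X on the left, X = R⁻¹(T − S).
R has determinant -8; R⁻¹ = [[1/4, -1], [-1/4, 1/2]].
X = R⁻¹(T − S) = [[-2, -3], [-2, 4]].

X = [[-2, -3], [-2, 4]]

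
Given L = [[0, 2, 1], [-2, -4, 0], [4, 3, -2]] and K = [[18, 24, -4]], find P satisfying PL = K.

P = [[4, -1, 4]]

Right-multiplying both sides by L⁻¹ gives P = KL⁻¹.
L has determinant 2; L⁻¹ = [[4, 7/2, 2], [-2, -2, -1], [5, 4, 2]].
P = KL⁻¹ = [[18, 24, -4]] · [[4, 7/2, 2], [-2, -2, -1], [5, 4, 2]] = [[4, -1, 4]].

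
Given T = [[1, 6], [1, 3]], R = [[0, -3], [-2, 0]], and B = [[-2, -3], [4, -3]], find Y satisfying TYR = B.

Y = T⁻¹BR⁻¹ (apply T⁻¹ on the left and R⁻¹ on the right).
det T = -3, so T⁻¹ = [[-1, 2], [1/3, -1/3]].
det R = -6, so R⁻¹ = [[0, -1/2], [-1/3, 0]].
T⁻¹B = [[10, -3], [-2, 0]].
Y = (T⁻¹B)R⁻¹ = [[1, -5], [0, 1]].

Y = [[1, -5], [0, 1]]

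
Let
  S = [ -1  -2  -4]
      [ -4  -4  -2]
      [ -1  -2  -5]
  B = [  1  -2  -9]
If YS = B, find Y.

Right-multiplying both sides by S⁻¹ gives Y = BS⁻¹.
det S = 4, so S⁻¹ = [[4, -1/2, -3], [-9/2, 1/4, 7/2], [1, 0, -1]].
Y = BS⁻¹ = [[1, -2, -9]] · [[4, -1/2, -3], [-9/2, 1/4, 7/2], [1, 0, -1]] = [[4, -1, -1]].

Y = [[4, -1, -1]]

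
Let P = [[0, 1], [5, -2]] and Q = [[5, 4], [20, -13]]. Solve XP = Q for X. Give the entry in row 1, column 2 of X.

Right-multiplying both sides by P⁻¹ gives X = QP⁻¹.
P has determinant -5; P⁻¹ = [[2/5, 1/5], [1, 0]].
X = QP⁻¹ = [[5, 4], [20, -13]] · [[2/5, 1/5], [1, 0]] = [[6, 1], [-5, 4]].

1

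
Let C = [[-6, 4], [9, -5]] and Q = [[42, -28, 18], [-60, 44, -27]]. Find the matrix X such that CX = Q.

Left-multiplying both sides by C⁻¹ gives X = C⁻¹Q.
det C = -6, so C⁻¹ = [[5/6, 2/3], [3/2, 1]].
X = C⁻¹Q = [[5/6, 2/3], [3/2, 1]] · [[42, -28, 18], [-60, 44, -27]] = [[-5, 6, -3], [3, 2, 0]].

X = [[-5, 6, -3], [3, 2, 0]]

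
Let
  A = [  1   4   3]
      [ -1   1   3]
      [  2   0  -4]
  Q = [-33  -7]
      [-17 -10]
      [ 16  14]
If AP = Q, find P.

A is on the left of P, so left-multiply by A⁻¹: P = A⁻¹Q.
det A = -2, so A⁻¹ = [[2, -8, -9/2], [-1, 5, 3], [1, -4, -5/2]].
P = A⁻¹Q = [[2, -8, -9/2], [-1, 5, 3], [1, -4, -5/2]] · [[-33, -7], [-17, -10], [16, 14]] = [[-2, 3], [-4, -1], [-5, -2]].

P = [[-2, 3], [-4, -1], [-5, -2]]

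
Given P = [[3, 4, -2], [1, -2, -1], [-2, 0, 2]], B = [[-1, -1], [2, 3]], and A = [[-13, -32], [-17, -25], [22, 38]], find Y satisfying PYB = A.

Y = P⁻¹AB⁻¹ (apply P⁻¹ on the left and B⁻¹ on the right).
det P = -4; the adjugate gives P⁻¹ = [[1, 2, 2], [0, -1/2, -1/4], [1, 2, 5/2]].
B has determinant -1; B⁻¹ = [[-3, -1], [2, 1]].
P⁻¹A = [[-3, -6], [3, 3], [8, 13]].
Y = (P⁻¹A)B⁻¹ = [[-3, -3], [-3, 0], [2, 5]].

Y = [[-3, -3], [-3, 0], [2, 5]]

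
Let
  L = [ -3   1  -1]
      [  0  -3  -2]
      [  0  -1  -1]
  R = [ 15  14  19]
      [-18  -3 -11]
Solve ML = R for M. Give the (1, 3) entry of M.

L is on the right of M, so right-multiply by L⁻¹: M = RL⁻¹.
L has determinant -3; L⁻¹ = [[-1/3, -2/3, 5/3], [0, -1, 2], [0, 1, -3]].
M = RL⁻¹ = [[15, 14, 19], [-18, -3, -11]] · [[-1/3, -2/3, 5/3], [0, -1, 2], [0, 1, -3]] = [[-5, -5, -4], [6, 4, -3]].

-4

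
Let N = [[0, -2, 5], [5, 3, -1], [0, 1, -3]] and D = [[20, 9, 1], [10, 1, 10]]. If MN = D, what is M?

M = [[4, 4, 5], [3, 2, 1]]

Right-multiplying both sides by N⁻¹ gives M = DN⁻¹.
det N = -5; the adjugate gives N⁻¹ = [[8/5, 1/5, 13/5], [-3, 0, -5], [-1, 0, -2]].
M = DN⁻¹ = [[20, 9, 1], [10, 1, 10]] · [[8/5, 1/5, 13/5], [-3, 0, -5], [-1, 0, -2]] = [[4, 4, 5], [3, 2, 1]].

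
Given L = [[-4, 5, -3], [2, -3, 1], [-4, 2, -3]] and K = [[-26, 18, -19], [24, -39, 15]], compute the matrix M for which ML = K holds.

M = [[1, -1, 5], [-5, 6, 2]]

L is on the right of M, so right-multiply by L⁻¹: M = KL⁻¹.
det L = 6; the adjugate gives L⁻¹ = [[7/6, 3/2, -2/3], [1/3, 0, -1/3], [-4/3, -2, 1/3]].
M = KL⁻¹ = [[-26, 18, -19], [24, -39, 15]] · [[7/6, 3/2, -2/3], [1/3, 0, -1/3], [-4/3, -2, 1/3]] = [[1, -1, 5], [-5, 6, 2]].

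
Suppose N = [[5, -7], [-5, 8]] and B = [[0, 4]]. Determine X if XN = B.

X = [[4, 4]]

Right-multiplying both sides by N⁻¹ gives X = BN⁻¹.
N has determinant 5; N⁻¹ = [[8/5, 7/5], [1, 1]].
X = BN⁻¹ = [[0, 4]] · [[8/5, 7/5], [1, 1]] = [[4, 4]].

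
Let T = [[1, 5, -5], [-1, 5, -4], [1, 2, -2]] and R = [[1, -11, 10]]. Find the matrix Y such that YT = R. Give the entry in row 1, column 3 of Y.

T is on the right of Y, so right-multiply by T⁻¹: Y = RT⁻¹.
T has determinant 3; T⁻¹ = [[-2/3, 0, 5/3], [-2, 1, 3], [-7/3, 1, 10/3]].
Y = RT⁻¹ = [[1, -11, 10]] · [[-2/3, 0, 5/3], [-2, 1, 3], [-7/3, 1, 10/3]] = [[-2, -1, 2]].

2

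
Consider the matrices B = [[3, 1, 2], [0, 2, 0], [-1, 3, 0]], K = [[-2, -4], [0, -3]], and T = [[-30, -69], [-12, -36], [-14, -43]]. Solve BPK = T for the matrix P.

Isolating P: multiply by B⁻¹ from the left and K⁻¹ from the right, so P = B⁻¹TK⁻¹.
det B = 4; the adjugate gives B⁻¹ = [[0, 3/2, -1], [0, 1/2, 0], [1/2, -5/2, 3/2]].
K has determinant 6; K⁻¹ = [[-1/2, 2/3], [0, -1/3]].
B⁻¹T = [[-4, -11], [-6, -18], [-6, -9]].
P = (B⁻¹T)K⁻¹ = [[2, 1], [3, 2], [3, -1]].

P = [[2, 1], [3, 2], [3, -1]]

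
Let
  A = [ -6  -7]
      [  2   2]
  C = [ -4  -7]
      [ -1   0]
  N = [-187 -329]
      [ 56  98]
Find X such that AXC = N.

Isolating X: multiply by A⁻¹ from the left and C⁻¹ from the right, so X = A⁻¹NC⁻¹.
A has determinant 2; A⁻¹ = [[1, 7/2], [-1, -3]].
det C = -7, so C⁻¹ = [[0, -1], [-1/7, 4/7]].
A⁻¹N = [[9, 14], [19, 35]].
X = (A⁻¹N)C⁻¹ = [[-2, -1], [-5, 1]].

X = [[-2, -1], [-5, 1]]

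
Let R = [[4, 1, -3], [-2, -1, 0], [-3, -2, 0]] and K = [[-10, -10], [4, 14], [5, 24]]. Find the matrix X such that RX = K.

X = [[-3, -4], [2, -6], [0, -4]]

Since R multiplies X on the left, X = R⁻¹K.
det R = -3, so R⁻¹ = [[0, -2, 1], [0, 3, -2], [-1/3, -5/3, 2/3]].
X = R⁻¹K = [[0, -2, 1], [0, 3, -2], [-1/3, -5/3, 2/3]] · [[-10, -10], [4, 14], [5, 24]] = [[-3, -4], [2, -6], [0, -4]].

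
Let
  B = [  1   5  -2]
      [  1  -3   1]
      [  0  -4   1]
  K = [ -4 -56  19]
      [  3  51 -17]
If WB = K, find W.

W = [[-6, 2, 5], [5, -2, -5]]

B is on the right of W, so right-multiply by B⁻¹: W = KB⁻¹.
det B = 4; the adjugate gives B⁻¹ = [[1/4, 3/4, -1/4], [-1/4, 1/4, -3/4], [-1, 1, -2]].
W = KB⁻¹ = [[-4, -56, 19], [3, 51, -17]] · [[1/4, 3/4, -1/4], [-1/4, 1/4, -3/4], [-1, 1, -2]] = [[-6, 2, 5], [5, -2, -5]].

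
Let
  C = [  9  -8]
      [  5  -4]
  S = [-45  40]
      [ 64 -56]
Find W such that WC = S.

W = [[-5, 0], [6, 2]]

Right-multiplying both sides by C⁻¹ gives W = SC⁻¹.
det C = 4, so C⁻¹ = [[-1, 2], [-5/4, 9/4]].
W = SC⁻¹ = [[-45, 40], [64, -56]] · [[-1, 2], [-5/4, 9/4]] = [[-5, 0], [6, 2]].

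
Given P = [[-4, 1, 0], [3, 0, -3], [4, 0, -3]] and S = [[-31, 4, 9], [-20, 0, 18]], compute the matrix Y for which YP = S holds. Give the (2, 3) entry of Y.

P is on the right of Y, so right-multiply by P⁻¹: Y = SP⁻¹.
det P = -3; the adjugate gives P⁻¹ = [[0, -1, 1], [1, -4, 4], [0, -4/3, 1]].
Y = SP⁻¹ = [[-31, 4, 9], [-20, 0, 18]] · [[0, -1, 1], [1, -4, 4], [0, -4/3, 1]] = [[4, 3, -6], [0, -4, -2]].

-2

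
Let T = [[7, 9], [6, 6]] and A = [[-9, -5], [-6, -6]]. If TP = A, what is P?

P = [[0, -2], [-1, 1]]

Since T multiplies P on the left, P = T⁻¹A.
det T = -12, so T⁻¹ = [[-1/2, 3/4], [1/2, -7/12]].
P = T⁻¹A = [[-1/2, 3/4], [1/2, -7/12]] · [[-9, -5], [-6, -6]] = [[0, -2], [-1, 1]].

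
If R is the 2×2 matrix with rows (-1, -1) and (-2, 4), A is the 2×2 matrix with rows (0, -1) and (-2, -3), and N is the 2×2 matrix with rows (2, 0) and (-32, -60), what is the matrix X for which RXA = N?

Left-multiply by R⁻¹ and right-multiply by A⁻¹: X = R⁻¹NA⁻¹.
det R = -6, so R⁻¹ = [[-2/3, -1/6], [-1/3, 1/6]].
det A = -2, so A⁻¹ = [[3/2, -1/2], [-1, 0]].
R⁻¹N = [[4, 10], [-6, -10]].
X = (R⁻¹N)A⁻¹ = [[-4, -2], [1, 3]].

X = [[-4, -2], [1, 3]]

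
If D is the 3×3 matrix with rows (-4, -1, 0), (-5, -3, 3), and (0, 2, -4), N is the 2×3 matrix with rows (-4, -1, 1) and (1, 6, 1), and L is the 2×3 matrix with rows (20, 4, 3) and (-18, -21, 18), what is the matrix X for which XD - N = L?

X = [[1, -4, -4], [-2, 5, -1]]

XD = L + N = [[16, 3, 4], [-17, -15, 19]].
Since D sits to the right of X, X = (L + N)D⁻¹.
D has determinant -4; D⁻¹ = [[-3/2, 1, 3/4], [5, -4, -3], [5/2, -2, -7/4]].
X = (L + N)D⁻¹ = [[1, -4, -4], [-2, 5, -1]].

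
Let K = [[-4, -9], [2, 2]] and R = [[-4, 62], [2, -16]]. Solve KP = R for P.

P = [[1, -2], [0, -6]]

K is on the left of P, so left-multiply by K⁻¹: P = K⁻¹R.
det K = 10; the adjugate gives K⁻¹ = [[1/5, 9/10], [-1/5, -2/5]].
P = K⁻¹R = [[1/5, 9/10], [-1/5, -2/5]] · [[-4, 62], [2, -16]] = [[1, -2], [0, -6]].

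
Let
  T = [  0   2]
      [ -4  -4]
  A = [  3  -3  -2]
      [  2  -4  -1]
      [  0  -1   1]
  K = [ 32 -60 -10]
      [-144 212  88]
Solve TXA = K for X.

X = [[4, 4, -5], [2, 5, 4]]

Left-multiply by T⁻¹ and right-multiply by A⁻¹: X = T⁻¹KA⁻¹.
T has determinant 8; T⁻¹ = [[-1/2, -1/4], [1/2, 0]].
det A = -5; the adjugate gives A⁻¹ = [[1, -1, 1], [2/5, -3/5, 1/5], [2/5, -3/5, 6/5]].
T⁻¹K = [[20, -23, -17], [16, -30, -5]].
X = (T⁻¹K)A⁻¹ = [[4, 4, -5], [2, 5, 4]].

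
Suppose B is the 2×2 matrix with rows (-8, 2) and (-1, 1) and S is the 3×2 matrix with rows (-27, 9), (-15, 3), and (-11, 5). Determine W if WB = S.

B is on the right of W, so right-multiply by B⁻¹: W = SB⁻¹.
B has determinant -6; B⁻¹ = [[-1/6, 1/3], [-1/6, 4/3]].
W = SB⁻¹ = [[-27, 9], [-15, 3], [-11, 5]] · [[-1/6, 1/3], [-1/6, 4/3]] = [[3, 3], [2, -1], [1, 3]].

W = [[3, 3], [2, -1], [1, 3]]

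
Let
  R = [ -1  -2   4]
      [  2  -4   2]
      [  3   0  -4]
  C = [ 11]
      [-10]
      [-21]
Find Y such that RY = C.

R is on the left of Y, so left-multiply by R⁻¹: Y = R⁻¹C.
R has determinant 4; R⁻¹ = [[4, -2, 3], [7/2, -2, 5/2], [3, -3/2, 2]].
Y = R⁻¹C = [[4, -2, 3], [7/2, -2, 5/2], [3, -3/2, 2]] · [[11], [-10], [-21]] = [[1], [6], [6]].

Y = [[1], [6], [6]]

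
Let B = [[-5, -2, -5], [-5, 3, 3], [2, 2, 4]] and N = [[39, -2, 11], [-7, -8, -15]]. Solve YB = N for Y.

Y = [[-3, -4, 2], [5, -2, 4]]

B is on the right of Y, so right-multiply by B⁻¹: Y = NB⁻¹.
det B = -2, so B⁻¹ = [[-3, 1, -9/2], [-13, 5, -20], [8, -3, 25/2]].
Y = NB⁻¹ = [[39, -2, 11], [-7, -8, -15]] · [[-3, 1, -9/2], [-13, 5, -20], [8, -3, 25/2]] = [[-3, -4, 2], [5, -2, 4]].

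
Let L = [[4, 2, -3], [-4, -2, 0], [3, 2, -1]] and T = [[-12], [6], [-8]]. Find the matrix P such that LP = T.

P = [[0], [-3], [2]]

L is on the left of P, so left-multiply by L⁻¹: P = L⁻¹T.
det L = 6, so L⁻¹ = [[1/3, -2/3, -1], [-2/3, 5/6, 2], [-1/3, -1/3, 0]].
P = L⁻¹T = [[1/3, -2/3, -1], [-2/3, 5/6, 2], [-1/3, -1/3, 0]] · [[-12], [6], [-8]] = [[0], [-3], [2]].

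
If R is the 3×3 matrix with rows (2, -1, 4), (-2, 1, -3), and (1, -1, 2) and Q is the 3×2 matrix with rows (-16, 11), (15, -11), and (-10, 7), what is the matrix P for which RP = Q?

P = [[-4, 4], [4, -3], [-1, 0]]

R is on the left of P, so left-multiply by R⁻¹: P = R⁻¹Q.
det R = 1; the adjugate gives R⁻¹ = [[-1, -2, -1], [1, 0, -2], [1, 1, 0]].
P = R⁻¹Q = [[-1, -2, -1], [1, 0, -2], [1, 1, 0]] · [[-16, 11], [15, -11], [-10, 7]] = [[-4, 4], [4, -3], [-1, 0]].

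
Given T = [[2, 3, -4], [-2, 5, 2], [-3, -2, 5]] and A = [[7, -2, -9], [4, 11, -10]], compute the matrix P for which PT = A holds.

P = [[-4, 0, -5], [5, 0, 2]]

T is on the right of P, so right-multiply by T⁻¹: P = AT⁻¹.
T has determinant -6; T⁻¹ = [[-29/6, 7/6, -13/3], [-2/3, 1/3, -2/3], [-19/6, 5/6, -8/3]].
P = AT⁻¹ = [[7, -2, -9], [4, 11, -10]] · [[-29/6, 7/6, -13/3], [-2/3, 1/3, -2/3], [-19/6, 5/6, -8/3]] = [[-4, 0, -5], [5, 0, 2]].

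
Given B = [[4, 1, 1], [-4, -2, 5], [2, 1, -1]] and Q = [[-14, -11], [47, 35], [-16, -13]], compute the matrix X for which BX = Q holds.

Left-multiplying both sides by B⁻¹ gives X = B⁻¹Q.
B has determinant -6; B⁻¹ = [[1/2, -1/3, -7/6], [-1, 1, 4], [0, 1/3, 2/3]].
X = B⁻¹Q = [[1/2, -1/3, -7/6], [-1, 1, 4], [0, 1/3, 2/3]] · [[-14, -11], [47, 35], [-16, -13]] = [[-4, -2], [-3, -6], [5, 3]].

X = [[-4, -2], [-3, -6], [5, 3]]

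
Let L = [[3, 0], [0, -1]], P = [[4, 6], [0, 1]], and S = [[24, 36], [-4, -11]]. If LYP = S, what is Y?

Left-multiply by L⁻¹ and right-multiply by P⁻¹: Y = L⁻¹SP⁻¹.
det L = -3; the adjugate gives L⁻¹ = [[1/3, 0], [0, -1]].
P has determinant 4; P⁻¹ = [[1/4, -3/2], [0, 1]].
L⁻¹S = [[8, 12], [4, 11]].
Y = (L⁻¹S)P⁻¹ = [[2, 0], [1, 5]].

Y = [[2, 0], [1, 5]]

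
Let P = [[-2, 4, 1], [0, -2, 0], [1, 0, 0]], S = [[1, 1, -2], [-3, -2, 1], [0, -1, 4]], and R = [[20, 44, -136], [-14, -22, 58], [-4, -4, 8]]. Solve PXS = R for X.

X = P⁻¹RS⁻¹ (apply P⁻¹ on the left and S⁻¹ on the right).
P has determinant 2; P⁻¹ = [[0, 0, 1], [0, -1/2, 0], [1, 2, 2]].
S has determinant -1; S⁻¹ = [[7, 2, 3], [-12, -4, -5], [-3, -1, -1]].
P⁻¹R = [[-4, -4, 8], [7, 11, -29], [-16, -8, -4]].
X = (P⁻¹R)S⁻¹ = [[-4, 0, 0], [4, -1, -5], [-4, 4, -4]].

X = [[-4, 0, 0], [4, -1, -5], [-4, 4, -4]]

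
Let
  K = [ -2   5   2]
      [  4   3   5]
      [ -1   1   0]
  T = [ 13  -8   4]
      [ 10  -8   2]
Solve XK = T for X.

Right-multiplying both sides by K⁻¹ gives X = TK⁻¹.
K has determinant -1; K⁻¹ = [[5, -2, -19], [5, -2, -18], [-7, 3, 26]].
X = TK⁻¹ = [[13, -8, 4], [10, -8, 2]] · [[5, -2, -19], [5, -2, -18], [-7, 3, 26]] = [[-3, 2, 1], [-4, 2, 6]].

X = [[-3, 2, 1], [-4, 2, 6]]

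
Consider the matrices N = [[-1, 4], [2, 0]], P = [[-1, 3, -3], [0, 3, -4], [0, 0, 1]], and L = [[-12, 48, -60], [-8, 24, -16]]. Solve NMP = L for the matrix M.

M = N⁻¹LP⁻¹ (apply N⁻¹ on the left and P⁻¹ on the right).
det N = -8, so N⁻¹ = [[0, 1/2], [1/4, 1/8]].
det P = -3, so P⁻¹ = [[-1, 1, 1], [0, 1/3, 4/3], [0, 0, 1]].
N⁻¹L = [[-4, 12, -8], [-4, 15, -17]].
M = (N⁻¹L)P⁻¹ = [[4, 0, 4], [4, 1, -1]].

M = [[4, 0, 4], [4, 1, -1]]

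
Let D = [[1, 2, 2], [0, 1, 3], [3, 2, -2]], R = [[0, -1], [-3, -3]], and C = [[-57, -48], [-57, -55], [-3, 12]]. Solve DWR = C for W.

Left-multiply by D⁻¹ and right-multiply by R⁻¹: W = D⁻¹CR⁻¹.
det D = 4; the adjugate gives D⁻¹ = [[-2, 2, 1], [9/4, -2, -3/4], [-3/4, 1, 1/4]].
det R = -3, so R⁻¹ = [[1, -1/3], [-1, 0]].
D⁻¹C = [[-3, -2], [-12, -7], [-15, -16]].
W = (D⁻¹C)R⁻¹ = [[-1, 1], [-5, 4], [1, 5]].

W = [[-1, 1], [-5, 4], [1, 5]]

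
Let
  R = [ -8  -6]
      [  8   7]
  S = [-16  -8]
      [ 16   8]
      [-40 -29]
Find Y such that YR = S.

Y = [[6, 4], [-6, -4], [6, 1]]

R is on the right of Y, so right-multiply by R⁻¹: Y = SR⁻¹.
R has determinant -8; R⁻¹ = [[-7/8, -3/4], [1, 1]].
Y = SR⁻¹ = [[-16, -8], [16, 8], [-40, -29]] · [[-7/8, -3/4], [1, 1]] = [[6, 4], [-6, -4], [6, 1]].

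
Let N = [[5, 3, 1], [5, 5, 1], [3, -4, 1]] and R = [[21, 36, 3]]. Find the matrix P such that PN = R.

N is on the right of P, so right-multiply by N⁻¹: P = RN⁻¹.
det N = 4; the adjugate gives N⁻¹ = [[9/4, -7/4, -1/2], [-1/2, 1/2, 0], [-35/4, 29/4, 5/2]].
P = RN⁻¹ = [[21, 36, 3]] · [[9/4, -7/4, -1/2], [-1/2, 1/2, 0], [-35/4, 29/4, 5/2]] = [[3, 3, -3]].

P = [[3, 3, -3]]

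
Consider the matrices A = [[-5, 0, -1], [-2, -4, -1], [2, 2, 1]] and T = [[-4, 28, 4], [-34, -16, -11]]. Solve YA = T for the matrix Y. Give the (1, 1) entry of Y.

4

Since A sits to the right of Y, Y = TA⁻¹.
det A = 6, so A⁻¹ = [[-1/3, -1/3, -2/3], [0, -1/2, -1/2], [2/3, 5/3, 10/3]].
Y = TA⁻¹ = [[-4, 28, 4], [-34, -16, -11]] · [[-1/3, -1/3, -2/3], [0, -1/2, -1/2], [2/3, 5/3, 10/3]] = [[4, -6, 2], [4, 1, -6]].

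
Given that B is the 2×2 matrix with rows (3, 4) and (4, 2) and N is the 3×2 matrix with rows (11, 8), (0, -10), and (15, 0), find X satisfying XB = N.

B is on the right of X, so right-multiply by B⁻¹: X = NB⁻¹.
det B = -10, so B⁻¹ = [[-1/5, 2/5], [2/5, -3/10]].
X = NB⁻¹ = [[11, 8], [0, -10], [15, 0]] · [[-1/5, 2/5], [2/5, -3/10]] = [[1, 2], [-4, 3], [-3, 6]].

X = [[1, 2], [-4, 3], [-3, 6]]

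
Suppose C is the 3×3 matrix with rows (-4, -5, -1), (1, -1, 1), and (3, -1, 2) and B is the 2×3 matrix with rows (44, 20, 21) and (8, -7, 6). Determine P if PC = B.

P = [[-6, 5, 5], [1, -3, 5]]

Since C sits to the right of P, P = BC⁻¹.
C has determinant -3; C⁻¹ = [[1/3, -11/3, 2], [-1/3, 5/3, -1], [-2/3, 19/3, -3]].
P = BC⁻¹ = [[44, 20, 21], [8, -7, 6]] · [[1/3, -11/3, 2], [-1/3, 5/3, -1], [-2/3, 19/3, -3]] = [[-6, 5, 5], [1, -3, 5]].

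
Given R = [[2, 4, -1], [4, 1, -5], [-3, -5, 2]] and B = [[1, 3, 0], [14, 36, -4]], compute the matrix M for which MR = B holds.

Since R sits to the right of M, M = BR⁻¹.
det R = -1; the adjugate gives R⁻¹ = [[23, 3, 19], [-7, -1, -6], [17, 2, 14]].
M = BR⁻¹ = [[1, 3, 0], [14, 36, -4]] · [[23, 3, 19], [-7, -1, -6], [17, 2, 14]] = [[2, 0, 1], [2, -2, -6]].

M = [[2, 0, 1], [2, -2, -6]]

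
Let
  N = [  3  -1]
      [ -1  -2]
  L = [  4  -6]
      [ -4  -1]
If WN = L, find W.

W = [[2, 2], [-1, 1]]

Since N sits to the right of W, W = LN⁻¹.
N has determinant -7; N⁻¹ = [[2/7, -1/7], [-1/7, -3/7]].
W = LN⁻¹ = [[4, -6], [-4, -1]] · [[2/7, -1/7], [-1/7, -3/7]] = [[2, 2], [-1, 1]].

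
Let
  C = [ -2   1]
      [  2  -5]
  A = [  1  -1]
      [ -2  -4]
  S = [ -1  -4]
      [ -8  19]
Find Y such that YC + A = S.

Y = [[2, 1], [-2, -5]]

YC = S − A = [[-2, -3], [-6, 23]].
C is on the right of Y, so right-multiply by C⁻¹: Y = (S − A)C⁻¹.
C has determinant 8; C⁻¹ = [[-5/8, -1/8], [-1/4, -1/4]].
Y = (S − A)C⁻¹ = [[2, 1], [-2, -5]].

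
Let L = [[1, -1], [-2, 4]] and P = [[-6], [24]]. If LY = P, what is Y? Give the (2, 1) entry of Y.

L is on the left of Y, so left-multiply by L⁻¹: Y = L⁻¹P.
det L = 2, so L⁻¹ = [[2, 1/2], [1, 1/2]].
Y = L⁻¹P = [[2, 1/2], [1, 1/2]] · [[-6], [24]] = [[0], [6]].

6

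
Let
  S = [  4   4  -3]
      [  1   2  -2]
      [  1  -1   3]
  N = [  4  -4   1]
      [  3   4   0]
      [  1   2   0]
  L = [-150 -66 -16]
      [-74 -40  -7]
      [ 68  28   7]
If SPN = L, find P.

P = [[-3, 0, -2], [2, -3, -3], [4, 3, 1]]

P = S⁻¹LN⁻¹ (apply S⁻¹ on the left and N⁻¹ on the right).
det S = 5; the adjugate gives S⁻¹ = [[4/5, -9/5, -2/5], [-1, 3, 1], [-3/5, 8/5, 4/5]].
N has determinant 2; N⁻¹ = [[0, 1, -2], [0, -1/2, 3/2], [1, -6, 14]].
S⁻¹L = [[-14, 8, -3], [-4, -26, 2], [26, -2, 4]].
P = (S⁻¹L)N⁻¹ = [[-3, 0, -2], [2, -3, -3], [4, 3, 1]].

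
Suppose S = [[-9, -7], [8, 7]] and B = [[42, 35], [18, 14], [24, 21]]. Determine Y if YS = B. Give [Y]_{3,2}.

3

Right-multiplying both sides by S⁻¹ gives Y = BS⁻¹.
S has determinant -7; S⁻¹ = [[-1, -1], [8/7, 9/7]].
Y = BS⁻¹ = [[42, 35], [18, 14], [24, 21]] · [[-1, -1], [8/7, 9/7]] = [[-2, 3], [-2, 0], [0, 3]].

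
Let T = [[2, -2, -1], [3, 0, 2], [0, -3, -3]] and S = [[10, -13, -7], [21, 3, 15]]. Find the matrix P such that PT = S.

P = [[2, 2, 3], [6, 3, -5]]

Since T sits to the right of P, P = ST⁻¹.
T has determinant 3; T⁻¹ = [[2, -1, -4/3], [3, -2, -7/3], [-3, 2, 2]].
P = ST⁻¹ = [[10, -13, -7], [21, 3, 15]] · [[2, -1, -4/3], [3, -2, -7/3], [-3, 2, 2]] = [[2, 2, 3], [6, 3, -5]].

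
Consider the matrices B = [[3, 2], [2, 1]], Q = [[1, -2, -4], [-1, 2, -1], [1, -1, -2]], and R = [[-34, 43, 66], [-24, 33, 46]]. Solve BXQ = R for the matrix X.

X = [[-5, 4, -5], [5, -4, -5]]

Isolating X: multiply by B⁻¹ from the left and Q⁻¹ from the right, so X = B⁻¹RQ⁻¹.
B has determinant -1; B⁻¹ = [[-1, 2], [2, -3]].
det Q = 5, so Q⁻¹ = [[-1, 0, 2], [-3/5, 2/5, 1], [-1/5, -1/5, 0]].
B⁻¹R = [[-14, 23, 26], [4, -13, -6]].
X = (B⁻¹R)Q⁻¹ = [[-5, 4, -5], [5, -4, -5]].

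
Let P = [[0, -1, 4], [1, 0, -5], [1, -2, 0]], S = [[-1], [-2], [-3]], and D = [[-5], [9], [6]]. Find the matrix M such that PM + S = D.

PM = D − S = [[-4], [11], [9]].
Since P multiplies M on the left, M = P⁻¹(D − S).
det P = -3; the adjugate gives P⁻¹ = [[10/3, 8/3, -5/3], [5/3, 4/3, -4/3], [2/3, 1/3, -1/3]].
M = P⁻¹(D − S) = [[1], [-4], [-2]].

M = [[1], [-4], [-2]]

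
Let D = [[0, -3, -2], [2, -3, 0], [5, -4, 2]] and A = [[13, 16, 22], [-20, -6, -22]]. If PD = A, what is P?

P = [[-6, -6, 5], [5, 5, -6]]

Since D sits to the right of P, P = AD⁻¹.
D has determinant -2; D⁻¹ = [[3, -7, 3], [2, -5, 2], [-7/2, 15/2, -3]].
P = AD⁻¹ = [[13, 16, 22], [-20, -6, -22]] · [[3, -7, 3], [2, -5, 2], [-7/2, 15/2, -3]] = [[-6, -6, 5], [5, 5, -6]].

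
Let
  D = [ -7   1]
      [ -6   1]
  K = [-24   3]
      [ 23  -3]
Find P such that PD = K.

Right-multiplying both sides by D⁻¹ gives P = KD⁻¹.
det D = -1, so D⁻¹ = [[-1, 1], [-6, 7]].
P = KD⁻¹ = [[-24, 3], [23, -3]] · [[-1, 1], [-6, 7]] = [[6, -3], [-5, 2]].

P = [[6, -3], [-5, 2]]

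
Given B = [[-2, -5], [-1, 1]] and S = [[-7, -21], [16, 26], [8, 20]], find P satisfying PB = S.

Right-multiplying both sides by B⁻¹ gives P = SB⁻¹.
det B = -7, so B⁻¹ = [[-1/7, -5/7], [-1/7, 2/7]].
P = SB⁻¹ = [[-7, -21], [16, 26], [8, 20]] · [[-1/7, -5/7], [-1/7, 2/7]] = [[4, -1], [-6, -4], [-4, 0]].

P = [[4, -1], [-6, -4], [-4, 0]]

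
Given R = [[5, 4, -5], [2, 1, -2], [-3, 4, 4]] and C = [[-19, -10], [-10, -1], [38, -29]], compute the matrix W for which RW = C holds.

R is on the left of W, so left-multiply by R⁻¹: W = R⁻¹C.
R has determinant -3; R⁻¹ = [[-4, 12, 1], [2/3, -5/3, 0], [-11/3, 32/3, 1]].
W = R⁻¹C = [[-4, 12, 1], [2/3, -5/3, 0], [-11/3, 32/3, 1]] · [[-19, -10], [-10, -1], [38, -29]] = [[-6, -1], [4, -5], [1, -3]].

W = [[-6, -1], [4, -5], [1, -3]]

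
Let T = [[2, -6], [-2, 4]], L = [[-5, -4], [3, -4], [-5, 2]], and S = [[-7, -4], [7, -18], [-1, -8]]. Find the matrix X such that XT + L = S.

XT = S − L = [[-2, 0], [4, -14], [4, -10]].
Right-multiplying both sides by T⁻¹ gives X = (S − L)T⁻¹.
det T = -4, so T⁻¹ = [[-1, -3/2], [-1/2, -1/2]].
X = (S − L)T⁻¹ = [[2, 3], [3, 1], [1, -1]].

X = [[2, 3], [3, 1], [1, -1]]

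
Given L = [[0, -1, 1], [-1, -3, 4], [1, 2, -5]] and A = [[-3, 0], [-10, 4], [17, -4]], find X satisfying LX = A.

Left-multiplying both sides by L⁻¹ gives X = L⁻¹A.
det L = 2; the adjugate gives L⁻¹ = [[7/2, -3/2, -1/2], [-1/2, -1/2, -1/2], [1/2, -1/2, -1/2]].
X = L⁻¹A = [[7/2, -3/2, -1/2], [-1/2, -1/2, -1/2], [1/2, -1/2, -1/2]] · [[-3, 0], [-10, 4], [17, -4]] = [[-4, -4], [-2, 0], [-5, 0]].

X = [[-4, -4], [-2, 0], [-5, 0]]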